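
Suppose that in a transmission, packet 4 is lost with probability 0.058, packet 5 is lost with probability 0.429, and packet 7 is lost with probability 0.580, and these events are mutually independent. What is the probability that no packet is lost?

0.22591044

P(none) = (1 − 0.058) × (1 − 0.429) × (1 − 0.580) = 0.942 × 0.571 × 0.420 = 0.22591044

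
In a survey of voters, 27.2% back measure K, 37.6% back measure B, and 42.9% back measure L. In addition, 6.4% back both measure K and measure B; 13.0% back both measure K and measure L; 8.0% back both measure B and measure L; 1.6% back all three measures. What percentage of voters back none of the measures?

18.1%

P(union) = 27.2 + 37.6 + 42.9 − 6.4 − 13.0 − 8.0 + 1.6 = 81.9%
P(none) = 100% − 81.9% = 18.1%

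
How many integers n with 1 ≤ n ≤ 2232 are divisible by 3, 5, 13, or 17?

Inclusion–exclusion gives
floor(2232/3) + floor(2232/5) + floor(2232/13) + floor(2232/17) − floor(2232/15) − floor(2232/39) − floor(2232/51) − floor(2232/65) − floor(2232/85) − floor(2232/221) + floor(2232/195) + floor(2232/255) + floor(2232/663) + floor(2232/1105) − floor(2232/3315) = 744 + 446 + 171 + 131 − 148 − 57 − 43 − 34 − 26 − 10 + 11 + 8 + 3 + 2 − 0 = 1198

1198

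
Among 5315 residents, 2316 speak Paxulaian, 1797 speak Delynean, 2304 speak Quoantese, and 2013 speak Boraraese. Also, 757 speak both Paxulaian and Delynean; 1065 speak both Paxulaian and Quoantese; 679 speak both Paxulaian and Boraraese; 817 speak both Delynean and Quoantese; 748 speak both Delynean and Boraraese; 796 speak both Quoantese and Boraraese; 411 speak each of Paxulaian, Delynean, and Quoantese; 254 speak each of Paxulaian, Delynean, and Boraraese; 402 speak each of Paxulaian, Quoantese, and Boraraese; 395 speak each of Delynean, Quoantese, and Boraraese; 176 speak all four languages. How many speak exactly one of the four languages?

By inclusion–exclusion (exactly-one form):
|exactly one| = 2316 + 1797 + 2304 + 2013 − 2·757 − 2·1065 − 2·679 − 2·817 − 2·748 − 2·796 + 3·411 + 3·254 + 3·402 + 3·395 − 4·176 = 2388

2388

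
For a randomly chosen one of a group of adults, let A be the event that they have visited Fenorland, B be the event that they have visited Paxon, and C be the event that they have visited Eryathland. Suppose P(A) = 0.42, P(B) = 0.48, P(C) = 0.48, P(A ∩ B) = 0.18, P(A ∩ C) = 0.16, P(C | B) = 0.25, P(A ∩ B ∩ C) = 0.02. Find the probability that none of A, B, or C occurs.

P(B ∩ C) = P(B)·P(C|B) = 0.48 × 0.25 = 0.12
By inclusion–exclusion:
P(A ∪ B ∪ C) = 0.42 + 0.48 + 0.48 − 0.18 − 0.16 − 0.12 + 0.02 = 0.94
P(none) = 1 − 0.94 = 0.06

0.06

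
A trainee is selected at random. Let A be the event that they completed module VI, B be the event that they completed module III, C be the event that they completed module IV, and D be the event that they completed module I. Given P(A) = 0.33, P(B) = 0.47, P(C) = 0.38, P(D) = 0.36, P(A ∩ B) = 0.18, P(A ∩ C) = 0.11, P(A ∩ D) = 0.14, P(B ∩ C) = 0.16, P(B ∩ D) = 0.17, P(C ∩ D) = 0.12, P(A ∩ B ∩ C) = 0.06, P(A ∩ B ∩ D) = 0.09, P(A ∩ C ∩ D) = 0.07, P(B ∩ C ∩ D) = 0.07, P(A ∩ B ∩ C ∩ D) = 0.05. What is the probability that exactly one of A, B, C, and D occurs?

0.45

By inclusion–exclusion (exactly-one form):
P(exactly one) = 0.33 + 0.47 + 0.38 + 0.36 − 2·0.18 − 2·0.11 − 2·0.14 − 2·0.16 − 2·0.17 − 2·0.12 + 3·0.06 + 3·0.09 + 3·0.07 + 3·0.07 − 4·0.05 = 0.45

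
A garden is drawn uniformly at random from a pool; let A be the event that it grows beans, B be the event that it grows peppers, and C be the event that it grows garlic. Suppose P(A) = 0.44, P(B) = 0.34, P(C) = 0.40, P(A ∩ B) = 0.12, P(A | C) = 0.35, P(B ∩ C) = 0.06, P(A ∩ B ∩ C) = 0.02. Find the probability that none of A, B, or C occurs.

P(A ∩ C) = P(C)·P(A|C) = 0.40 × 0.35 = 0.14
P(A ∪ B ∪ C) = 0.44 + 0.34 + 0.40 − 0.12 − 0.14 − 0.06 + 0.02 = 0.88
P(none) = 1 − 0.88 = 0.12

0.12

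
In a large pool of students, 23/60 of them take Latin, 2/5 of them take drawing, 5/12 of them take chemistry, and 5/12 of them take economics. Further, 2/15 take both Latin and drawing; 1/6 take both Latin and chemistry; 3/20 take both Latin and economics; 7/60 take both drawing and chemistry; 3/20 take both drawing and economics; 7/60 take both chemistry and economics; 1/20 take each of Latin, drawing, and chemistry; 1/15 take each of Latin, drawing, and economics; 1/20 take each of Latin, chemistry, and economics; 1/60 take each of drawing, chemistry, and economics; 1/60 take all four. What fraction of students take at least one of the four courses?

19/20

Using inclusion–exclusion:
P(at least one) = 23/60 + 2/5 + 5/12 + 5/12 − 2/15 − 1/6 − 3/20 − 7/60 − 3/20 − 7/60 + 1/20 + 1/15 + 1/20 + 1/60 − 1/60 = 19/20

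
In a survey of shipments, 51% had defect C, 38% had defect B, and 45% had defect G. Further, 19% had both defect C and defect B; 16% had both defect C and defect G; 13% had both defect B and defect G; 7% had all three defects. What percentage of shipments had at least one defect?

93%

P(at least one) = 51 + 38 + 45 − 19 − 16 − 13 + 7 = 93%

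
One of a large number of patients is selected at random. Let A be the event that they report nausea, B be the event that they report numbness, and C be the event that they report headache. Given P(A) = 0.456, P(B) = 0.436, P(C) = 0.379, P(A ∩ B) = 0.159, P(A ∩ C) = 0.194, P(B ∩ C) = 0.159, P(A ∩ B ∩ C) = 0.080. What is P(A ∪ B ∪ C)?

0.839

By inclusion-exclusion,
P(A ∪ B ∪ C) = 0.456 + 0.436 + 0.379 − 0.159 − 0.194 − 0.159 + 0.080 = 0.839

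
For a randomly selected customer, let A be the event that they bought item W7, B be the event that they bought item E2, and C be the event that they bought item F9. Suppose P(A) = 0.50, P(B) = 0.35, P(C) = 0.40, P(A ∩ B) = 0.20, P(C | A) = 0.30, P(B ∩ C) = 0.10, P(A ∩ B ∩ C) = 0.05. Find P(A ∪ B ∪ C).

0.85

P(A ∩ C) = P(A)·P(C|A) = 0.50 × 0.30 = 0.15
P(A ∪ B ∪ C) = 0.50 + 0.35 + 0.40 − 0.20 − 0.15 − 0.10 + 0.05 = 0.85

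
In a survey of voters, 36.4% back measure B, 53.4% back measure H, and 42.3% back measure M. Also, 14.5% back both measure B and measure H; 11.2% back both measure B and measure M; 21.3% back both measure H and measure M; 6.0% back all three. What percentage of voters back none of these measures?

By inclusion-exclusion,
P(≥1) = 36.4 + 53.4 + 42.3 − 14.5 − 11.2 − 21.3 + 6.0 = 91.1%
P(none) = 100% − 91.1% = 8.9%

8.9%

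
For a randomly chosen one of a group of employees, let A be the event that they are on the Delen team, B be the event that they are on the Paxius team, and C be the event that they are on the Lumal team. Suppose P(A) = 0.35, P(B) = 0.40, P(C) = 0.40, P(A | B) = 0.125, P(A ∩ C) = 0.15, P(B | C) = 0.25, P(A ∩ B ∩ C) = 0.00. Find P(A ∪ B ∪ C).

P(A ∩ B) = P(B)·P(A|B) = 0.40 × 0.125 = 0.05
P(B ∩ C) = P(C)·P(B|C) = 0.40 × 0.25 = 0.10
P(A ∪ B ∪ C) = 0.35 + 0.40 + 0.40 − 0.05 − 0.15 − 0.10 + 0.00 = 0.85

0.85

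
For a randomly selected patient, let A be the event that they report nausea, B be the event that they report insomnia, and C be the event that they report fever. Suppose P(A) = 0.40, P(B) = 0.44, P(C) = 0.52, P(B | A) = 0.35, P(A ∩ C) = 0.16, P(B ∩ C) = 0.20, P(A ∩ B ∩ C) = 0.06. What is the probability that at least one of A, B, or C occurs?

P(A ∩ B) = P(A)·P(B|A) = 0.40 × 0.35 = 0.14
Apply inclusion-exclusion:
P(A ∪ B ∪ C) = 0.40 + 0.44 + 0.52 − 0.14 − 0.16 − 0.20 + 0.06 = 0.92

0.92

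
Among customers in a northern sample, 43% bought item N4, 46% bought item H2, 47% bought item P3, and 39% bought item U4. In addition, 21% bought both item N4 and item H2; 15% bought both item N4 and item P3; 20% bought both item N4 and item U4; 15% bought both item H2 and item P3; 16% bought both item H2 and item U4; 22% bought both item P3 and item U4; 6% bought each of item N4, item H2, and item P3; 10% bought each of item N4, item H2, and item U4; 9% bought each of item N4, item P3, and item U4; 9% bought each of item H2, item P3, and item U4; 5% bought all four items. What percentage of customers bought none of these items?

P(≥1) = 43 + 46 + 47 + 39 − 21 − 15 − 20 − 15 − 16 − 22 + 6 + 10 + 9 + 9 − 5 = 95%
P(none) = 100% − 95% = 5%

5%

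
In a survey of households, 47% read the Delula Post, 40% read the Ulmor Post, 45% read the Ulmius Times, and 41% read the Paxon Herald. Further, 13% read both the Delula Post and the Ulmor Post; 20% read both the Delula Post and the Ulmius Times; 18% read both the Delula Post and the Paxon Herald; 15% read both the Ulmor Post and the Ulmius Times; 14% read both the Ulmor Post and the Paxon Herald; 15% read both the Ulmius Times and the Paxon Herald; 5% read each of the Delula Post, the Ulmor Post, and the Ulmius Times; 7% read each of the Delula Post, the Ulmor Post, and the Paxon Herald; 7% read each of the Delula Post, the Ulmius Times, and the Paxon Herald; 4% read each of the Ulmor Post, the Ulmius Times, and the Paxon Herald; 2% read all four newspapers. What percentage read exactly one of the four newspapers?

Using the inclusion–exclusion count for exactly one event:
P(exactly one) = 47 + 40 + 45 + 41 − 2·13 − 2·20 − 2·18 − 2·15 − 2·14 − 2·15 + 3·5 + 3·7 + 3·7 + 3·4 − 4·2 = 44%

44%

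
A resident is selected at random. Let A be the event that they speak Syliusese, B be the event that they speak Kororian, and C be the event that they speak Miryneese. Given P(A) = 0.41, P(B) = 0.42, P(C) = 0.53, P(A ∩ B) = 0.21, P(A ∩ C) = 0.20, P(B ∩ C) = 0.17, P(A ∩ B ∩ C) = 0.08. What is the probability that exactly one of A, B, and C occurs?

0.44

Using the inclusion–exclusion count for exactly one event:
P(exactly one) = 0.41 + 0.42 + 0.53 − 2·0.21 − 2·0.20 − 2·0.17 + 3·0.08 = 0.44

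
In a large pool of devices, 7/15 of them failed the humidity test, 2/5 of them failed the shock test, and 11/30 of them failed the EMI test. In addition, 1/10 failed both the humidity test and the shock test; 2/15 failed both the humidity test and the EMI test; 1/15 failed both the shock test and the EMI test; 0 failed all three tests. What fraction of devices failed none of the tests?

1/15

By inclusion-exclusion,
P(at least one) = 7/15 + 2/5 + 11/30 − 1/10 − 2/15 − 1/15 + 0 = 14/15
P(none) = 1 − 14/15 = 1/15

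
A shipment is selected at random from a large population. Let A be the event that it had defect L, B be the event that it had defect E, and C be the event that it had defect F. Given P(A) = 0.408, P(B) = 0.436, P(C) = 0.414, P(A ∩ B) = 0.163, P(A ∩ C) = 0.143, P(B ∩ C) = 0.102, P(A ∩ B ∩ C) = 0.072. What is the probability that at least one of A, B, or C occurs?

0.922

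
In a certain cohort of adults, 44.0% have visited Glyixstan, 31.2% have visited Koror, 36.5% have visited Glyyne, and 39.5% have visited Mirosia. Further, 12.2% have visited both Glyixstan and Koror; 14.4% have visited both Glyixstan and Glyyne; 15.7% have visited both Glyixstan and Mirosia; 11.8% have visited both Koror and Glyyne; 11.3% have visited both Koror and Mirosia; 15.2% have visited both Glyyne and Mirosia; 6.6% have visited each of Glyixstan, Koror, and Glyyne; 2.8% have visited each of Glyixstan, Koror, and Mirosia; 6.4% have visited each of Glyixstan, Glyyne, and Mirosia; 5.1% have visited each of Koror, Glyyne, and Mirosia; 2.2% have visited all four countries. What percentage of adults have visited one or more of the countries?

By inclusion–exclusion:
P(≥1) = 44.0 + 31.2 + 36.5 + 39.5 − 12.2 − 14.4 − 15.7 − 11.8 − 11.3 − 15.2 + 6.6 + 2.8 + 6.4 + 5.1 − 2.2 = 89.3%

89.3%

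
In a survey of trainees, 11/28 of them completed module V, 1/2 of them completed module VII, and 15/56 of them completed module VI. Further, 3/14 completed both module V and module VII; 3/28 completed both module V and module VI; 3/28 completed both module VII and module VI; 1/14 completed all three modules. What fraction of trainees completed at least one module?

45/56

Inclusion–exclusion gives
P(union) = 11/28 + 1/2 + 15/56 − 3/14 − 3/28 − 3/28 + 1/14 = 45/56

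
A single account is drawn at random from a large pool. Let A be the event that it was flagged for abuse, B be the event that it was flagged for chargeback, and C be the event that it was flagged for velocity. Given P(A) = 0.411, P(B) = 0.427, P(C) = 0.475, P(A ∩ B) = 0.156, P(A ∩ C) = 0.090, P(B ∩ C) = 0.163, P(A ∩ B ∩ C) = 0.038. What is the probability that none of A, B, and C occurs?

0.058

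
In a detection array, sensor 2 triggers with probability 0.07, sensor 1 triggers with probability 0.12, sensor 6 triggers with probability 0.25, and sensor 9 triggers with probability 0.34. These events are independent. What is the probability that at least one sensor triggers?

P(none) = (1 − 0.07) × (1 − 0.12) × (1 − 0.25) × (1 − 0.34) = 0.93 × 0.88 × 0.75 × 0.66 = 0.405108
P(at least one) = 1 − 0.405108 = 0.594892

0.594892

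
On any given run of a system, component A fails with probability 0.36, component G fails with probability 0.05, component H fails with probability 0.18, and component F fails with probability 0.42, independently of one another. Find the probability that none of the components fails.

P(none) = (1 − 0.36) × (1 − 0.05) × (1 − 0.18) × (1 − 0.42) = 0.64 × 0.95 × 0.82 × 0.58 = 0.2891648

0.2891648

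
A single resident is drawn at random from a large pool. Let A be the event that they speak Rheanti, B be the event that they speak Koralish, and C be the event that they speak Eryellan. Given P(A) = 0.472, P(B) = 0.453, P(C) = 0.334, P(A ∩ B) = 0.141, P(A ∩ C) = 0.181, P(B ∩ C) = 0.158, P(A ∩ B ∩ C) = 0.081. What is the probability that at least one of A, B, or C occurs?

0.860

By inclusion-exclusion,
P(A ∪ B ∪ C) = 0.472 + 0.453 + 0.334 − 0.141 − 0.181 − 0.158 + 0.081 = 0.860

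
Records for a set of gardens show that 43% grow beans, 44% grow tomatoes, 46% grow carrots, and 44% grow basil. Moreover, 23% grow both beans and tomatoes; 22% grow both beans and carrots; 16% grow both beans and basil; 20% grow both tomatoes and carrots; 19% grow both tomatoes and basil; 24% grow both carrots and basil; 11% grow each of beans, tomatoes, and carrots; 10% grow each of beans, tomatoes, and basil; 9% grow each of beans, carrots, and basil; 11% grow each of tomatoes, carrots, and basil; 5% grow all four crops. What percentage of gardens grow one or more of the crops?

P(at least one) = 43 + 44 + 46 + 44 − 23 − 22 − 16 − 20 − 19 − 24 + 11 + 10 + 9 + 11 − 5 = 89%

89%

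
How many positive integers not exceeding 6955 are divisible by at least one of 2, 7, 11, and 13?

4454

Apply inclusion-exclusion:
3477 + 993 + 632 + 535 − 496 − 316 − 267 − 90 − 76 − 48 + 45 + 38 + 24 + 6 − 3 = 4454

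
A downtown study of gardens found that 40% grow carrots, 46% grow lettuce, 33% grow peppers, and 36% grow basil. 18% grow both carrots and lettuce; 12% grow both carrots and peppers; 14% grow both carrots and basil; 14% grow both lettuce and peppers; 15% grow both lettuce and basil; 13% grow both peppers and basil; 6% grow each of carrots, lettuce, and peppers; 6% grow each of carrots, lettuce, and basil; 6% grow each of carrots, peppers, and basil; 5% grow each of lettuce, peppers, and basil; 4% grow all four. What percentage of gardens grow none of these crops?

Apply inclusion-exclusion:
P(at least one) = 40 + 46 + 33 + 36 − 18 − 12 − 14 − 14 − 15 − 13 + 6 + 6 + 6 + 5 − 4 = 88%
P(none) = 100% − 88% = 12%

12%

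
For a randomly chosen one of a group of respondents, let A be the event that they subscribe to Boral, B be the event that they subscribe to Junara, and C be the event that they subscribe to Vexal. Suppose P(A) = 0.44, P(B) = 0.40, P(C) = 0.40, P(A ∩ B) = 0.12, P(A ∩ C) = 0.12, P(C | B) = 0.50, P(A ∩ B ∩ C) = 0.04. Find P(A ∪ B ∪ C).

0.84

P(B ∩ C) = P(B)·P(C|B) = 0.40 × 0.50 = 0.20
Apply inclusion-exclusion:
P(A ∪ B ∪ C) = 0.44 + 0.40 + 0.40 − 0.12 − 0.12 − 0.20 + 0.04 = 0.84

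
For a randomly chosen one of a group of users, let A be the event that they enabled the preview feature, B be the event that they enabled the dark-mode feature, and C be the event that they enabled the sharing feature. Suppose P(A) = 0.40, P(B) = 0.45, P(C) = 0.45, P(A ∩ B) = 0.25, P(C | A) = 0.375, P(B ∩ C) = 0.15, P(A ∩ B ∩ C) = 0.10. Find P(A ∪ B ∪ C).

0.85

P(A ∩ C) = P(A)·P(C|A) = 0.40 × 0.375 = 0.15
By inclusion-exclusion,
P(A ∪ B ∪ C) = 0.40 + 0.45 + 0.45 − 0.25 − 0.15 − 0.15 + 0.10 = 0.85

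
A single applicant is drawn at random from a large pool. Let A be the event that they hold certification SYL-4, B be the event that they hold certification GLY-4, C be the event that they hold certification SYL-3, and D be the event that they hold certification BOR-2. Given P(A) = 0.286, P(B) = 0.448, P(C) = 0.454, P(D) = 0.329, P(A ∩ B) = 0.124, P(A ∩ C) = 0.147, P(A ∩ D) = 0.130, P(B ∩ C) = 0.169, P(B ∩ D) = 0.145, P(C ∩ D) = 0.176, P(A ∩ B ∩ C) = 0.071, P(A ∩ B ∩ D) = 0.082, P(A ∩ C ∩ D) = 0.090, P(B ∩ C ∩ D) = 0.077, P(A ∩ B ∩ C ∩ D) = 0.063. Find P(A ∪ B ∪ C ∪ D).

Using inclusion–exclusion:
P(A ∪ B ∪ C ∪ D) = 0.286 + 0.448 + 0.454 + 0.329 − 0.124 − 0.147 − 0.130 − 0.169 − 0.145 − 0.176 + 0.071 + 0.082 + 0.090 + 0.077 − 0.063 = 0.883

0.883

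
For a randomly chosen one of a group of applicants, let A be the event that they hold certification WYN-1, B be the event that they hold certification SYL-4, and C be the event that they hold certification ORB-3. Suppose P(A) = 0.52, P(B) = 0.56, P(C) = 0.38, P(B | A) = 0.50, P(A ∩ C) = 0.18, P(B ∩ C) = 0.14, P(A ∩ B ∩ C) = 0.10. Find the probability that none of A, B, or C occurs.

P(A ∩ B) = P(A)·P(B|A) = 0.52 × 0.50 = 0.26
P(A ∪ B ∪ C) = 0.52 + 0.56 + 0.38 − 0.26 − 0.18 − 0.14 + 0.10 = 0.98
P(none) = 1 − 0.98 = 0.02

0.02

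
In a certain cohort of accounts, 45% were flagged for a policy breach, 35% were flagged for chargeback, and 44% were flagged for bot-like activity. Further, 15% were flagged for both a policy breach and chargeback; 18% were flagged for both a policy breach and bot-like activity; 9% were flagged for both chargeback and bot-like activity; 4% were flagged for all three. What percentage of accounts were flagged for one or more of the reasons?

Using inclusion–exclusion:
P(at least one) = 45 + 35 + 44 − 15 − 18 − 9 + 4 = 86%

86%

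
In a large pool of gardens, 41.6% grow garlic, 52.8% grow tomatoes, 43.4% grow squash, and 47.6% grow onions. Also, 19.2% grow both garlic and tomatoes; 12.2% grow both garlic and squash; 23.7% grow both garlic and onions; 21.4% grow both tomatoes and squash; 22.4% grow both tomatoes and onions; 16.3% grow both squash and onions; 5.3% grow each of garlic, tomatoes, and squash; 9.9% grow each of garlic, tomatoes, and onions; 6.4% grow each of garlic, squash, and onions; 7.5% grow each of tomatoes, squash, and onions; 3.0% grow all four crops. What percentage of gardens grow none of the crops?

3.7%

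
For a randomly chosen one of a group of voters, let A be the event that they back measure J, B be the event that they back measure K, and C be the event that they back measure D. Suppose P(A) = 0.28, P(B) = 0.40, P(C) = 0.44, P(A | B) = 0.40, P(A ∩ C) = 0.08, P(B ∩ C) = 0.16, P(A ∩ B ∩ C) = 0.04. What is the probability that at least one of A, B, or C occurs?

P(A ∩ B) = P(B)·P(A|B) = 0.40 × 0.40 = 0.16
Apply inclusion-exclusion:
P(A ∪ B ∪ C) = 0.28 + 0.40 + 0.44 − 0.16 − 0.08 − 0.16 + 0.04 = 0.76

0.76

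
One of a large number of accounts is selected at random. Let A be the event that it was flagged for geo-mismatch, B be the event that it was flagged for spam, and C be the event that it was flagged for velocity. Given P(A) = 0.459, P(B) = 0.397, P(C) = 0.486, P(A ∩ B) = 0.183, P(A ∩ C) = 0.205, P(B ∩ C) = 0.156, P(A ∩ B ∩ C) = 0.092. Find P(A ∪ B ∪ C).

P(A ∪ B ∪ C) = 0.459 + 0.397 + 0.486 − 0.183 − 0.205 − 0.156 + 0.092 = 0.890

0.890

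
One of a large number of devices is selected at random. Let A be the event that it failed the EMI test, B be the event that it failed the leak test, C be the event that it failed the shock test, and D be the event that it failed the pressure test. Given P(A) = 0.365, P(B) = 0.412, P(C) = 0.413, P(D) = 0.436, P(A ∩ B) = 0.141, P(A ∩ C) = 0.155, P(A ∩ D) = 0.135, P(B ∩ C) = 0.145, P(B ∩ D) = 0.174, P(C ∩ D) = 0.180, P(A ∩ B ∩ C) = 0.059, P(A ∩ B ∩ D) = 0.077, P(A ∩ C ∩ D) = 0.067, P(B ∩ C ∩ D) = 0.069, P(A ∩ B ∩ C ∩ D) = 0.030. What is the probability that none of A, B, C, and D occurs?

Inclusion–exclusion gives
P(A ∪ B ∪ C ∪ D) = 0.365 + 0.412 + 0.413 + 0.436 − 0.141 − 0.155 − 0.135 − 0.145 − 0.174 − 0.180 + 0.059 + 0.077 + 0.067 + 0.069 − 0.030 = 0.938
P(none) = 1 − 0.938 = 0.062

0.062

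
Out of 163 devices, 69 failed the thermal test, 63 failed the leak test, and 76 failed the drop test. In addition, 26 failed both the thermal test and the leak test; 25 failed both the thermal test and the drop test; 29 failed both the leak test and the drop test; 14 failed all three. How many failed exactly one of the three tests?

90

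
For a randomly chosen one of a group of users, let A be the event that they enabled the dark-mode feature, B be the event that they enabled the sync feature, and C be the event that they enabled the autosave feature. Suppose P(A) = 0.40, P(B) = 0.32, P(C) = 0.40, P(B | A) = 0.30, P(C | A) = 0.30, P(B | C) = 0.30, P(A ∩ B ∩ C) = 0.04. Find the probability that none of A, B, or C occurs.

P(A ∩ B) = P(A)·P(B|A) = 0.40 × 0.30 = 0.12
P(A ∩ C) = P(A)·P(C|A) = 0.40 × 0.30 = 0.12
P(B ∩ C) = P(C)·P(B|C) = 0.40 × 0.30 = 0.12
P(A ∪ B ∪ C) = 0.40 + 0.32 + 0.40 − 0.12 − 0.12 − 0.12 + 0.04 = 0.80
P(none) = 1 − 0.80 = 0.20

0.20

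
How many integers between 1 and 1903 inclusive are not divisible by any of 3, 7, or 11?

Apply inclusion-exclusion:
634 + 271 + 173 − 90 − 57 − 24 + 8 = 915
1903 − 915 = 988

988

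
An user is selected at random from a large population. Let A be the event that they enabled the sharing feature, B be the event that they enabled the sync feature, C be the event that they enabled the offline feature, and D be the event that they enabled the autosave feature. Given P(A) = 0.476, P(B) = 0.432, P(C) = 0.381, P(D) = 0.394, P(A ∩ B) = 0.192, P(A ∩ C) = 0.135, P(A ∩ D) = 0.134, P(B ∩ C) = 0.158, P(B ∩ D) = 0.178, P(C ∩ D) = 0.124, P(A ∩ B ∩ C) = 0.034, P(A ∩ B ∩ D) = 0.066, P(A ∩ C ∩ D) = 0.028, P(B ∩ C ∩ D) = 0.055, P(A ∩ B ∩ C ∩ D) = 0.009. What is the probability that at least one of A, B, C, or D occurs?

Using inclusion–exclusion:
P(A ∪ B ∪ C ∪ D) = 0.476 + 0.432 + 0.381 + 0.394 − 0.192 − 0.135 − 0.134 − 0.158 − 0.178 − 0.124 + 0.034 + 0.066 + 0.028 + 0.055 − 0.009 = 0.936

0.936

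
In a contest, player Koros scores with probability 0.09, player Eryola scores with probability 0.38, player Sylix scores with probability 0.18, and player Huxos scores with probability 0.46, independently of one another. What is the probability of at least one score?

P(none) = (1 − 0.09) × (1 − 0.38) × (1 − 0.18) × (1 − 0.46) = 0.91 × 0.62 × 0.82 × 0.54 = 0.24982776
P(at least one) = 1 − 0.24982776 = 0.75017224

0.75017224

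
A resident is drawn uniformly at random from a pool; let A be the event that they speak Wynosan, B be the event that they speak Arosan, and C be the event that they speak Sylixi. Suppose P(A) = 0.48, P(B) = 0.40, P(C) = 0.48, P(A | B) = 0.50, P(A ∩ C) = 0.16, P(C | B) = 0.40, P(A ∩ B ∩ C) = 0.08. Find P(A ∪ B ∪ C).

0.92

P(A ∩ B) = P(B)·P(A|B) = 0.40 × 0.50 = 0.20
P(B ∩ C) = P(B)·P(C|B) = 0.40 × 0.40 = 0.16
By inclusion-exclusion,
P(A ∪ B ∪ C) = 0.48 + 0.40 + 0.48 − 0.20 − 0.16 − 0.16 + 0.08 = 0.92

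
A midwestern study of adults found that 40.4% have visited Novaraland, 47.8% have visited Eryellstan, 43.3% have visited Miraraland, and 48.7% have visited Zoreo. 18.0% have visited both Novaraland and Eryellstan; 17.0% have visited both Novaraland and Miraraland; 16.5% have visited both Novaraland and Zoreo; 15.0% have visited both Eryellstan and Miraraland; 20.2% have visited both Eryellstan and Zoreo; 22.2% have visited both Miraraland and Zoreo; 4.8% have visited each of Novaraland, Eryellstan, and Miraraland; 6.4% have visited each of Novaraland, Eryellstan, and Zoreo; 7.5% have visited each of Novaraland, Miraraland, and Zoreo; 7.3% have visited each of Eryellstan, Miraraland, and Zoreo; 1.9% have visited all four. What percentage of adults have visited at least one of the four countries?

By inclusion-exclusion,
P(union) = 40.4 + 47.8 + 43.3 + 48.7 − 18.0 − 17.0 − 16.5 − 15.0 − 20.2 − 22.2 + 4.8 + 6.4 + 7.5 + 7.3 − 1.9 = 95.4%

95.4%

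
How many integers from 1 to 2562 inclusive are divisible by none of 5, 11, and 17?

By inclusion–exclusion:
⌊2562/5⌋ + ⌊2562/11⌋ + ⌊2562/17⌋ − ⌊2562/55⌋ − ⌊2562/85⌋ − ⌊2562/187⌋ + ⌊2562/935⌋ = 512 + 232 + 150 − 46 − 30 − 13 + 2 = 807
2562 − 807 = 1755

1755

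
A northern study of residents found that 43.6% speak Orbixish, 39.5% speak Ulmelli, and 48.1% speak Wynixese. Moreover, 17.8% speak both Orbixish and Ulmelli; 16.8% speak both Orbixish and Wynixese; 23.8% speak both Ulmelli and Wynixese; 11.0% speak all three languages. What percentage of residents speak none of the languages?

16.2%

P(at least one) = 43.6 + 39.5 + 48.1 − 17.8 − 16.8 − 23.8 + 11.0 = 83.8%
P(none) = 100% − 83.8% = 16.2%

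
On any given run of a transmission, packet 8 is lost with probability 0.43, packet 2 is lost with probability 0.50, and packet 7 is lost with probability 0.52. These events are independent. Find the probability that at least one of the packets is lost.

Since the events are independent, P(none) is the product of the individual non-occurrence probabilities.
P(none) = (1 − 0.43) × (1 − 0.50) × (1 − 0.52) = 0.57 × 0.50 × 0.48 = 0.1368
P(at least one) = 1 − 0.1368 = 0.8632

0.8632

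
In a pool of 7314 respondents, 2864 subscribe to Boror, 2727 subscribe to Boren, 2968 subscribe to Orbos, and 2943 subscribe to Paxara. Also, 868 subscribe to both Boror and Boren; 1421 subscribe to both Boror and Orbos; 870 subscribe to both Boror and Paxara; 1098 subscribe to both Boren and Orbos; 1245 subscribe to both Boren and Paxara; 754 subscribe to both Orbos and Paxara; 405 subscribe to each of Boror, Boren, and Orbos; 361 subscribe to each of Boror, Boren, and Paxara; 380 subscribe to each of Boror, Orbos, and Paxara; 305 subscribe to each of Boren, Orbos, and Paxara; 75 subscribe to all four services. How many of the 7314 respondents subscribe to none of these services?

692

|union| = 2864 + 2727 + 2968 + 2943 − 868 − 1421 − 870 − 1098 − 1245 − 754 + 405 + 361 + 380 + 305 − 75 = 6622
None: 7314 − 6622 = 692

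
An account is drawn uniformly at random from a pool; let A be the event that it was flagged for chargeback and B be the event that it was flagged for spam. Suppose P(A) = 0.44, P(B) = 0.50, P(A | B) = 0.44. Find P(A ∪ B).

P(A ∩ B) = P(B)·P(A|B) = 0.50 × 0.44 = 0.22
Using inclusion–exclusion:
P(A ∪ B) = 0.44 + 0.50 − 0.22 = 0.72

0.72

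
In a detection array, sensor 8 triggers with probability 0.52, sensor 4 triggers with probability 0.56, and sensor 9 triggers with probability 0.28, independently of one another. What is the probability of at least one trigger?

0.847936

Since the events are independent, P(none) is the product of the individual non-occurrence probabilities.
P(none) = (1 − 0.52) × (1 − 0.56) × (1 − 0.28) = 0.48 × 0.44 × 0.72 = 0.152064
P(at least one) = 1 − 0.152064 = 0.847936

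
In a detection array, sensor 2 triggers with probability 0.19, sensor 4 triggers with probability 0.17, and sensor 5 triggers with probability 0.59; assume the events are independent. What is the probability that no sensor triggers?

Independence gives P(none) = ∏(1 − pᵢ).
P(none) = (1 − 0.19) × (1 − 0.17) × (1 − 0.59) = 0.81 × 0.83 × 0.41 = 0.275643

0.275643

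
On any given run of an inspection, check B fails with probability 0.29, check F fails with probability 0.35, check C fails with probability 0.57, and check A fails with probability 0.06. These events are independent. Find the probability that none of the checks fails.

0.1865383

P(none) = (1 − 0.29) × (1 − 0.35) × (1 − 0.57) × (1 − 0.06) = 0.71 × 0.65 × 0.43 × 0.94 = 0.1865383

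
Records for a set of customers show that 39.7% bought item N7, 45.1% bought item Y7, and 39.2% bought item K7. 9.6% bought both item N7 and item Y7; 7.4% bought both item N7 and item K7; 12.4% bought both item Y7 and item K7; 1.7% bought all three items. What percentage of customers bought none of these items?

Inclusion–exclusion gives
P(union) = 39.7 + 45.1 + 39.2 − 9.6 − 7.4 − 12.4 + 1.7 = 96.3%
P(none) = 100% − 96.3% = 3.7%

3.7%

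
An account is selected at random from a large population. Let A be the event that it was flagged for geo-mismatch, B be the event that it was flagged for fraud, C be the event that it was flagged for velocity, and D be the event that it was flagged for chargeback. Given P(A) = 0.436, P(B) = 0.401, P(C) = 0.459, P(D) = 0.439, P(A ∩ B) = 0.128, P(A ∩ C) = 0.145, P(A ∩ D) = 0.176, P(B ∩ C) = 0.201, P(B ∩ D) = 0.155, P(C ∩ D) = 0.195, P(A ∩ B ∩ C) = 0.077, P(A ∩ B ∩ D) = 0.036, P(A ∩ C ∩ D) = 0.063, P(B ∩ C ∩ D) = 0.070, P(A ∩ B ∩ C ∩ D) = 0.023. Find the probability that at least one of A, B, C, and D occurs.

0.958

P(A ∪ B ∪ C ∪ D) = 0.436 + 0.401 + 0.459 + 0.439 − 0.128 − 0.145 − 0.176 − 0.201 − 0.155 − 0.195 + 0.077 + 0.036 + 0.063 + 0.070 − 0.023 = 0.958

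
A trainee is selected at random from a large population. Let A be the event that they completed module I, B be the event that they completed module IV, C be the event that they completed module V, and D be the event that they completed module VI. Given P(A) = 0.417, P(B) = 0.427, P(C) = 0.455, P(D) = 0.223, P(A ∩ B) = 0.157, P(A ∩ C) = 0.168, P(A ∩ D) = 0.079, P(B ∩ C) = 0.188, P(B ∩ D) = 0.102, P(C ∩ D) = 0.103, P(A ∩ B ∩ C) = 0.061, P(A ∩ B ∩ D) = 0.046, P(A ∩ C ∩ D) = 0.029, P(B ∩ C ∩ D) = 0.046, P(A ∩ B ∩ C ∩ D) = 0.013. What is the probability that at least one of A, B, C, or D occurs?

0.894

Apply inclusion-exclusion:
P(A ∪ B ∪ C ∪ D) = 0.417 + 0.427 + 0.455 + 0.223 − 0.157 − 0.168 − 0.079 − 0.188 − 0.102 − 0.103 + 0.061 + 0.046 + 0.029 + 0.046 − 0.013 = 0.894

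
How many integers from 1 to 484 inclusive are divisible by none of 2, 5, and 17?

183

By inclusion–exclusion:
242 + 96 + 28 − 48 − 14 − 5 + 2 = 301
484 − 301 = 183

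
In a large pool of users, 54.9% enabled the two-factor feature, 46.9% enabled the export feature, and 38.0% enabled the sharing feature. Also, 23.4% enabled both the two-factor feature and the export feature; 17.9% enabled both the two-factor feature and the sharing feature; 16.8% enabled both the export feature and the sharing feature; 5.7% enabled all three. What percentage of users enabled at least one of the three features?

Using inclusion–exclusion:
P(≥1) = 54.9 + 46.9 + 38.0 − 23.4 − 17.9 − 16.8 + 5.7 = 87.4%

87.4%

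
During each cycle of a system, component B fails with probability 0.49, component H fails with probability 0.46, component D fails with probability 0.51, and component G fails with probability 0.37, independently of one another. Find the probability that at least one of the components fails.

0.91498402

P(none) = (1 − 0.49) × (1 − 0.46) × (1 − 0.51) × (1 − 0.37) = 0.51 × 0.54 × 0.49 × 0.63 = 0.08501598
P(at least one) = 1 − 0.08501598 = 0.91498402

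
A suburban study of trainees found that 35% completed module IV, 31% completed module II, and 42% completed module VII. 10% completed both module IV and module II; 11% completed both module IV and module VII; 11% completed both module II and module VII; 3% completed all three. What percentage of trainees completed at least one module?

79%

Inclusion–exclusion gives
P(at least one) = 35 + 31 + 42 − 10 − 11 − 11 + 3 = 79%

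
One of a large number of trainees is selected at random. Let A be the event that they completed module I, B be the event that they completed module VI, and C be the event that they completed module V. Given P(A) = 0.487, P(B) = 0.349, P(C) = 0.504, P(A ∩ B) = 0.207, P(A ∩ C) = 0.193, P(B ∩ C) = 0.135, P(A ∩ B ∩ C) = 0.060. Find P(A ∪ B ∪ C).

Inclusion–exclusion gives
P(A ∪ B ∪ C) = 0.487 + 0.349 + 0.504 − 0.207 − 0.193 − 0.135 + 0.060 = 0.865

0.865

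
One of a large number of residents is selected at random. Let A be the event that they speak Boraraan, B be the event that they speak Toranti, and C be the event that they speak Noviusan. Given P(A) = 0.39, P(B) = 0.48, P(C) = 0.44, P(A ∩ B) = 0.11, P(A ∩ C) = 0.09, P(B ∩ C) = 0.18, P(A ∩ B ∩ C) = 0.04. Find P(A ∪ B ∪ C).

0.97

By inclusion–exclusion:
P(A ∪ B ∪ C) = 0.39 + 0.48 + 0.44 − 0.11 − 0.09 − 0.18 + 0.04 = 0.97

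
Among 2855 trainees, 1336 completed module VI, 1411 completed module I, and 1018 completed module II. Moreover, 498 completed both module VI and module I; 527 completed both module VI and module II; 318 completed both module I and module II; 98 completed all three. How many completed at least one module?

2520

|union| = 1336 + 1411 + 1018 − 498 − 527 − 318 + 98 = 2520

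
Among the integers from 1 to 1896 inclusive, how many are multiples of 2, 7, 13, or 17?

1191

948 + 270 + 145 + 111 − 135 − 72 − 55 − 20 − 15 − 8 + 10 + 7 + 4 + 1 − 0 = 1191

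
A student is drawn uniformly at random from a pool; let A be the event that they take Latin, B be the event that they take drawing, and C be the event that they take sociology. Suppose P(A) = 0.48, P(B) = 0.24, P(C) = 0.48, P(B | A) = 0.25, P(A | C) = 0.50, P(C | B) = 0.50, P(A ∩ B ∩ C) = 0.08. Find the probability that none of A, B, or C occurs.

0.20

P(A ∩ B) = P(A)·P(B|A) = 0.48 × 0.25 = 0.12
P(A ∩ C) = P(C)·P(A|C) = 0.48 × 0.50 = 0.24
P(B ∩ C) = P(B)·P(C|B) = 0.24 × 0.50 = 0.12
Using inclusion–exclusion:
P(A ∪ B ∪ C) = 0.48 + 0.24 + 0.48 − 0.12 − 0.24 − 0.12 + 0.08 = 0.80
P(none) = 1 − 0.80 = 0.20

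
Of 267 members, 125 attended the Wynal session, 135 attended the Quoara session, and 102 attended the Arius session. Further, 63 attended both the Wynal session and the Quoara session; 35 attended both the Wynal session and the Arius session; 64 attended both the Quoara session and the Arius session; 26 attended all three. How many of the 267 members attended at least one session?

|at least one| = 125 + 135 + 102 − 63 − 35 − 64 + 26 = 226

226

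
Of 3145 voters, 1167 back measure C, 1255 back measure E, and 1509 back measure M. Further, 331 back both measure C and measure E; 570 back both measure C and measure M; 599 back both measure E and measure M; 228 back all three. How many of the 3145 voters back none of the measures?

486

Apply inclusion-exclusion:
N(≥1) = 1167 + 1255 + 1509 − 331 − 570 − 599 + 228 = 2659
None: 3145 − 2659 = 486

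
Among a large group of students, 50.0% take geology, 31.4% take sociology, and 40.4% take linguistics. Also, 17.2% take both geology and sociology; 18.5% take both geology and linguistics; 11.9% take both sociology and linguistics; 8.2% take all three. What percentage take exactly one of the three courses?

51.2%

By inclusion–exclusion (exactly-one form):
P(exactly one) = 50.0 + 31.4 + 40.4 − 2·17.2 − 2·18.5 − 2·11.9 + 3·8.2 = 51.2%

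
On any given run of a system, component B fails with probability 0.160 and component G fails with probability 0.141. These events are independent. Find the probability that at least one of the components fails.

P(none) = (1 − 0.160) × (1 − 0.141) = 0.840 × 0.859 = 0.72156
P(at least one) = 1 − 0.72156 = 0.27844

0.27844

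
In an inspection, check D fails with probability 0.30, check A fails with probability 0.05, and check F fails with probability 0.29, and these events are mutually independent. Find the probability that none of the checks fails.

0.47215

P(none) = (1 − 0.30) × (1 − 0.05) × (1 − 0.29) = 0.70 × 0.95 × 0.71 = 0.47215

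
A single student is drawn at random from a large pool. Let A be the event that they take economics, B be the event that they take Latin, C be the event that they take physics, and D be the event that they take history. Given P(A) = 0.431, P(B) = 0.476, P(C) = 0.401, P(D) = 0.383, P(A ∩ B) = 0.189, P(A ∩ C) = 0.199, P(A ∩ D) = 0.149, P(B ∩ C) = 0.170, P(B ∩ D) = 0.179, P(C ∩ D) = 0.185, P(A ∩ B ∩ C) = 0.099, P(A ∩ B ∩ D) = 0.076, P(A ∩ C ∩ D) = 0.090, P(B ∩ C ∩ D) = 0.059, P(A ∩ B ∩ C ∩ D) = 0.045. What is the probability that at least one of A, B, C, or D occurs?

0.899

Using inclusion–exclusion:
P(A ∪ B ∪ C ∪ D) = 0.431 + 0.476 + 0.401 + 0.383 − 0.189 − 0.199 − 0.149 − 0.170 − 0.179 − 0.185 + 0.099 + 0.076 + 0.090 + 0.059 − 0.045 = 0.899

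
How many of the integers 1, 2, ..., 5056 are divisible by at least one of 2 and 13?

By inclusion–exclusion:
⌊5056/2⌋ + ⌊5056/13⌋ − ⌊5056/26⌋ = 2528 + 388 − 194 = 2722

2722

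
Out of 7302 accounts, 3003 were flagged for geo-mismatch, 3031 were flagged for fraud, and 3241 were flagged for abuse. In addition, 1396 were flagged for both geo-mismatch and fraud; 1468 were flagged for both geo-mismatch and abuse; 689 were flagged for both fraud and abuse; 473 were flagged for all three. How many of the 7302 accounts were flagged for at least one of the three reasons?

Using inclusion–exclusion:
N(≥1) = 3003 + 3031 + 3241 − 1396 − 1468 − 689 + 473 = 6195

6195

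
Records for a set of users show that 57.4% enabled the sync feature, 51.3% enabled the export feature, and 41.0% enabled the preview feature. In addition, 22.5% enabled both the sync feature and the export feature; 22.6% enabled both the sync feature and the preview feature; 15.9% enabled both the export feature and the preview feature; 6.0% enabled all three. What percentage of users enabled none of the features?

By inclusion–exclusion:
P(union) = 57.4 + 51.3 + 41.0 − 22.5 − 22.6 − 15.9 + 6.0 = 94.7%
P(none) = 100% − 94.7% = 5.3%

5.3%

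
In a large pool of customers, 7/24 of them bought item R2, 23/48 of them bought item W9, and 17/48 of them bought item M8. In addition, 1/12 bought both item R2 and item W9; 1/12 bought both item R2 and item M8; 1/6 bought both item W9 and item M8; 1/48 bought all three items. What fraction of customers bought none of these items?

Inclusion–exclusion gives
P(≥1) = 7/24 + 23/48 + 17/48 − 1/12 − 1/12 − 1/6 + 1/48 = 13/16
P(none) = 1 − 13/16 = 3/16

3/16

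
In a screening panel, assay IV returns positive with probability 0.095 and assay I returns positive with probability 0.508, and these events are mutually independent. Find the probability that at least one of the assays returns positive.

0.55474

P(none) = (1 − 0.095) × (1 − 0.508) = 0.905 × 0.492 = 0.44526
P(at least one) = 1 − 0.44526 = 0.55474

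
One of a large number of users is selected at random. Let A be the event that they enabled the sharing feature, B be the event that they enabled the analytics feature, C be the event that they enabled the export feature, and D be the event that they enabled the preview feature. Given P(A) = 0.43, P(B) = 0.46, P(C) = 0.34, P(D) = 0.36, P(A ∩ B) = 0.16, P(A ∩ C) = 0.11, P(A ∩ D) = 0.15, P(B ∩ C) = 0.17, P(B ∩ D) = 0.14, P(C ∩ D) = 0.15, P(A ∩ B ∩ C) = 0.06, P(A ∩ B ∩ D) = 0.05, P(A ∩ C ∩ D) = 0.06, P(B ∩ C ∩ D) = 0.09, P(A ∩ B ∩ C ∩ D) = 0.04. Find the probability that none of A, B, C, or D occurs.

0.07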